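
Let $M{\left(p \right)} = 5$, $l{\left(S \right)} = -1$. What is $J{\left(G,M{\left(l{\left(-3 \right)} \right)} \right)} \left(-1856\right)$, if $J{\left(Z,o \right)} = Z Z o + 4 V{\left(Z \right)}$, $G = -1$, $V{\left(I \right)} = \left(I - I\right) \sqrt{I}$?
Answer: $-9280$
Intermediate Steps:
$V{\left(I \right)} = 0$ ($V{\left(I \right)} = 0 \sqrt{I} = 0$)
$J{\left(Z,o \right)} = o Z^{2}$ ($J{\left(Z,o \right)} = Z Z o + 4 \cdot 0 = Z^{2} o + 0 = o Z^{2} + 0 = o Z^{2}$)
$J{\left(G,M{\left(l{\left(-3 \right)} \right)} \right)} \left(-1856\right) = 5 \left(-1\right)^{2} \left(-1856\right) = 5 \cdot 1 \left(-1856\right) = 5 \left(-1856\right) = -9280$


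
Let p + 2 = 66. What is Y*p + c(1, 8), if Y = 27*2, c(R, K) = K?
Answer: 3464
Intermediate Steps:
p = 64 (p = -2 + 66 = 64)
Y = 54
Y*p + c(1, 8) = 54*64 + 8 = 3456 + 8 = 3464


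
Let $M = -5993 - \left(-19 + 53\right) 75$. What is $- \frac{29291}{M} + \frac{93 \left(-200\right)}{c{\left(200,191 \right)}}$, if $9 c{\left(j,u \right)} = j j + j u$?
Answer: $\frac{4302290}{3340313} \approx 1.288$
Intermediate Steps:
$c{\left(j,u \right)} = \frac{j^{2}}{9} + \frac{j u}{9}$ ($c{\left(j,u \right)} = \frac{j j + j u}{9} = \frac{j^{2} + j u}{9} = \frac{j^{2}}{9} + \frac{j u}{9}$)
$M = -8543$ ($M = -5993 - 34 \cdot 75 = -5993 - 2550 = -8543$)
$- \frac{29291}{M} + \frac{93 \left(-200\right)}{c{\left(200,191 \right)}} = - \frac{29291}{-8543} + \frac{93 \left(-200\right)}{\frac{1}{9} \cdot 200 \left(200 + 191\right)} = \left(-29291\right) \left(- \frac{1}{8543}\right) - \frac{18600}{\frac{1}{9} \cdot 200 \cdot 391} = \frac{29291}{8543} - \frac{18600}{\frac{78200}{9}} = \frac{29291}{8543} - \frac{837}{391} = \frac{4302290}{3340313}$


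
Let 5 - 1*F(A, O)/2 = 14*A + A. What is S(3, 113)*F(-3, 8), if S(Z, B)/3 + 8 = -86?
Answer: -28200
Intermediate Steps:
S(Z, B) = -282 (S(Z, B) = -24 + 3*(-86) = -24 - 258 = -282)
F(A, O) = 10 - 30*A (F(A, O) = 10 - 2*(14*A + A) = 10 - 30*A)
S(3, 113)*F(-3, 8) = -282*(10 - 30*(-3)) = -282*(10 + 90) = -282*100 = -28200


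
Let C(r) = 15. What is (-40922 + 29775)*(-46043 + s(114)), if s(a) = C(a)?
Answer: 513074116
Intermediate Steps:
s(a) = 15
(-40922 + 29775)*(-46043 + s(114)) = (-40922 + 29775)*(-46043 + 15) = -11147*(-46028) = 513074116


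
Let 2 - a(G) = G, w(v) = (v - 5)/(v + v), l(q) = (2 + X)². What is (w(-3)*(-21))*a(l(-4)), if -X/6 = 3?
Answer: 7112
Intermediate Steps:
X = -18 (X = -6*3 = -18)
l(q) = 256 (l(q) = (2 - 18)² = (-16)² = 256)
w(v) = (-5 + v)/(2*v) (w(v) = (-5 + v)/((2*v)) = (-5 + v)*(1/(2*v)) = (-5 + v)/(2*v))
a(G) = 2 - G
(w(-3)*(-21))*a(l(-4)) = (((½)*(-5 - 3)/(-3))*(-21))*(2 - 1*256) = (((½)*(-⅓)*(-8))*(-21))*(2 - 256) = ((4/3)*(-21))*(-254) = -28*(-254) = 7112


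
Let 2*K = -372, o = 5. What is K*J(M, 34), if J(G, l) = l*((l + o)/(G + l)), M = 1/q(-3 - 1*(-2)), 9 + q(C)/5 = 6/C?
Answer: -18497700/2549 ≈ -7256.8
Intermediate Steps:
K = -186 (K = (1/2)*(-372) = -186)
q(C) = -45 + 30/C (q(C) = -45 + 5*(6/C) = -45 + 30/C)
M = -1/75 (M = 1/(-45 + 30/(-3 - 1*(-2))) = 1/(-45 + 30/(-3 + 2)) = 1/(-45 + 30/(-1)) = 1/(-45 + 30*(-1)) = 1/(-45 - 30) = 1/(-75) = -1/75 ≈ -0.013333)
J(G, l) = l*(5 + l)/(G + l) (J(G, l) = l*((l + 5)/(G + l)) = l*((5 + l)/(G + l)) = l*(5 + l)/(G + l))
K*J(M, 34) = -6324*(5 + 34)/(-1/75 + 34) = -6324*39/2549/75 = -6324*75*39/2549 = -186*99450/2549 = -18497700/2549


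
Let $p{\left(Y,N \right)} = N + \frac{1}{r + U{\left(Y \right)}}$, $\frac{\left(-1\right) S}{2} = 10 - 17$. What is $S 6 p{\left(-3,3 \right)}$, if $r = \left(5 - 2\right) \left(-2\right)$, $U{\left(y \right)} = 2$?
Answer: $231$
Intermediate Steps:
$S = 14$ ($S = - 2 \left(10 - 17\right) = \left(-2\right) \left(-7\right) = 14$)
$r = -6$ ($r = 3 \left(-2\right) = -6$)
$p{\left(Y,N \right)} = - \frac{1}{4} + N$ ($p{\left(Y,N \right)} = N + \frac{1}{-6 + 2} = N + \frac{1}{-4} = N - \frac{1}{4} = - \frac{1}{4} + N$)
$S 6 p{\left(-3,3 \right)} = 14 \cdot 6 \left(- \frac{1}{4} + 3\right) = 84 \cdot \frac{11}{4} = 231$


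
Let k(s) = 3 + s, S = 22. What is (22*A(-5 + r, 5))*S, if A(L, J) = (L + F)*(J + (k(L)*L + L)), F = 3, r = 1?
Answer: -2420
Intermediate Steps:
A(L, J) = (3 + L)*(J + L + L*(3 + L)) (A(L, J) = (L + 3)*(J + ((3 + L)*L + L)) = (3 + L)*(J + (L*(3 + L) + L)) = (3 + L)*(J + (L + L*(3 + L))) = (3 + L)*(J + L + L*(3 + L)))
(22*A(-5 + r, 5))*S = (22*((-5 + 1)³ + 3*5 + 7*(-5 + 1)² + 12*(-5 + 1) + 5*(-5 + 1)))*22 = (22*((-4)³ + 15 + 7*(-4)² + 12*(-4) + 5*(-4)))*22 = (22*(-64 + 15 + 7*16 - 48 - 20))*22 = (22*(-64 + 15 + 112 - 48 - 20))*22 = (22*(-5))*22 = -110*22 = -2420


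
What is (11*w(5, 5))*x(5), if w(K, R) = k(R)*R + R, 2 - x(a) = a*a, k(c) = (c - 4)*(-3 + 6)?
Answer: -5060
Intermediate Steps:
k(c) = -12 + 3*c (k(c) = (-4 + c)*3 = -12 + 3*c)
x(a) = 2 - a² (x(a) = 2 - a*a = 2 - a²)
w(K, R) = R + R*(-12 + 3*R) (w(K, R) = (-12 + 3*R)*R + R = R*(-12 + 3*R) + R = R + R*(-12 + 3*R))
(11*w(5, 5))*x(5) = (11*(5*(-11 + 3*5)))*(2 - 1*5²) = (11*(5*(-11 + 15)))*(2 - 1*25) = (11*(5*4))*(2 - 25) = (11*20)*(-23) = 220*(-23) = -5060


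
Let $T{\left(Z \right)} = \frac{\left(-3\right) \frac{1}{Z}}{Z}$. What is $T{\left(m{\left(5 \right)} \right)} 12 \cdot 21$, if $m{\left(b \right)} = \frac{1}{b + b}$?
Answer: $-75600$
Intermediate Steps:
$m{\left(b \right)} = \frac{1}{2 b}$
$T{\left(Z \right)} = - \frac{3}{Z^{2}}$
$T{\left(m{\left(5 \right)} \right)} 12 \cdot 21 = - \frac{3}{\frac{1}{100}} \cdot 12 \cdot 21 = - 3 \frac{1}{(\frac{1}{10})^{2}} \cdot 12 \cdot 21 = \left(-3\right) 100 \cdot 12 \cdot 21 = \left(-300\right) 12 \cdot 21 = \left(-3600\right) 21 = -75600$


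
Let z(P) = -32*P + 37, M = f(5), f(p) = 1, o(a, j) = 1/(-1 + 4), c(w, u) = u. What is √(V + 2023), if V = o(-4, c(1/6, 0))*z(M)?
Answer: √18222/3 ≈ 44.996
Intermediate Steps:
o(a, j) = ⅓ (o(a, j) = 1/3 = ⅓)
M = 1
z(P) = 37 - 32*P
V = 5/3 (V = (37 - 32*1)/3 = (37 - 32)/3 = (⅓)*5 = 5/3 ≈ 1.6667)
√(V + 2023) = √(5/3 + 2023) = √(6074/3) = √18222/3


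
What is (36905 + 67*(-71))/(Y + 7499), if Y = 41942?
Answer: 32148/49441 ≈ 0.65023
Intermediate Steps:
(36905 + 67*(-71))/(Y + 7499) = (36905 + 67*(-71))/(41942 + 7499) = (36905 - 4757)/49441 = 32148*(1/49441) = 32148/49441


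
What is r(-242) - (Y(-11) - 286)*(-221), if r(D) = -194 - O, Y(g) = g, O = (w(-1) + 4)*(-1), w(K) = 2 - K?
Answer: -65824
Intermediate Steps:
O = -7 (O = ((2 - 1*(-1)) + 4)*(-1) = ((2 + 1) + 4)*(-1) = (3 + 4)*(-1) = 7*(-1) = -7)
r(D) = -187 (r(D) = -194 - 1*(-7) = -194 + 7 = -187)
r(-242) - (Y(-11) - 286)*(-221) = -187 - (-11 - 286)*(-221) = -187 - (-297)*(-221) = -187 - 1*65637 = -187 - 65637 = -65824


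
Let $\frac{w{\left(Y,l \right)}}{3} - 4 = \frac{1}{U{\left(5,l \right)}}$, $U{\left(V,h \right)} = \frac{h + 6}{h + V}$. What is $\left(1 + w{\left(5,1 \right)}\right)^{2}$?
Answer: $\frac{11881}{49} \approx 242.47$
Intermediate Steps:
$U{\left(V,h \right)} = \frac{6 + h}{V + h}$
$w{\left(Y,l \right)} = 12 + \frac{3 \left(5 + l\right)}{6 + l}$ ($w{\left(Y,l \right)} = 12 + \frac{3}{\frac{1}{5 + l} \left(6 + l\right)} = 12 + 3 \frac{5 + l}{6 + l} = 12 + \frac{3 \left(5 + l\right)}{6 + l}$)
$\left(1 + w{\left(5,1 \right)}\right)^{2} = \left(1 + \frac{3 \left(29 + 5 \cdot 1\right)}{6 + 1}\right)^{2} = \left(1 + \frac{3 \left(29 + 5\right)}{7}\right)^{2} = \left(1 + 3 \cdot \frac{1}{7} \cdot 34\right)^{2} = \left(1 + \frac{102}{7}\right)^{2} = \left(\frac{109}{7}\right)^{2} = \frac{11881}{49}$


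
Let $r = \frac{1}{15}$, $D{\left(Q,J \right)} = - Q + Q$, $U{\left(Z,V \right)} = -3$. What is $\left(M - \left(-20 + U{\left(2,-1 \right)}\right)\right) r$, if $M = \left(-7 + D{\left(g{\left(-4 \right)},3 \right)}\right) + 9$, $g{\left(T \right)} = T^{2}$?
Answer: $\frac{5}{3} \approx 1.6667$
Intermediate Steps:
$D{\left(Q,J \right)} = 0$
$M = 2$ ($M = \left(-7 + 0\right) + 9 = -7 + 9 = 2$)
$r = \frac{1}{15} \approx 0.066667$
$\left(M - \left(-20 + U{\left(2,-1 \right)}\right)\right) r = \left(2 + \left(20 - -3\right)\right) \frac{1}{15} = \left(2 + \left(20 + 3\right)\right) \frac{1}{15} = \left(2 + 23\right) \frac{1}{15} = 25 \cdot \frac{1}{15} = \frac{5}{3}$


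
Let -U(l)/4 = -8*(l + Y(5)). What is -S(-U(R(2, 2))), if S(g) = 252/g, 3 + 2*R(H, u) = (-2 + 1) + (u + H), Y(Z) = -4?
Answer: -63/32 ≈ -1.9688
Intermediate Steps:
R(H, u) = -2 + H/2 + u/2 (R(H, u) = -3/2 + ((-2 + 1) + (u + H))/2 = -3/2 + (-1 + (H + u))/2 = -3/2 + (-1 + H + u)/2 = -3/2 + (-1/2 + H/2 + u/2) = -2 + H/2 + u/2)
U(l) = -128 + 32*l (U(l) = -(-32)*(l - 4) = -(-32)*(-4 + l) = -4*(32 - 8*l) = -128 + 32*l)
-S(-U(R(2, 2))) = -252/((-(-128 + 32*(-2 + (1/2)*2 + (1/2)*2)))) = -252/((-(-128 + 32*(-2 + 1 + 1)))) = -252/((-(-128 + 32*0))) = -252/((-(-128 + 0))) = -252/((-1*(-128))) = -252/128 = -1*63/32 = -63/32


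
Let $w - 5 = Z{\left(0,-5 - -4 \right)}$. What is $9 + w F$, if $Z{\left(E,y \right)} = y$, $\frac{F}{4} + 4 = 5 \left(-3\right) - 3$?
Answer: $-343$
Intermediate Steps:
$F = -88$ ($F = -16 + 4 \left(5 \left(-3\right) - 3\right) = -16 + 4 \left(-15 - 3\right) = -16 + 4 \left(-18\right) = -16 - 72 = -88$)
$w = 4$ ($w = 5 - 1 = 4$)
$9 + w F = 9 + 4 \left(-88\right) = 9 - 352 = -343$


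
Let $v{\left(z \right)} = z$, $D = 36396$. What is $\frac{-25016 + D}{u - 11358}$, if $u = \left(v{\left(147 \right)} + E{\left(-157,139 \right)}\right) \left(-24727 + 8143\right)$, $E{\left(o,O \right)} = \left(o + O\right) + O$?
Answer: $- \frac{1138}{445587} \approx -0.0025539$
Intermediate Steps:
$E{\left(o,O \right)} = o + 2 O$ ($E{\left(o,O \right)} = \left(O + o\right) + O = o + 2 O$)
$u = -4444512$ ($u = \left(147 + \left(-157 + 2 \cdot 139\right)\right) \left(-24727 + 8143\right) = \left(147 + \left(-157 + 278\right)\right) \left(-16584\right) = \left(147 + 121\right) \left(-16584\right) = 268 \left(-16584\right) = -4444512$)
$\frac{-25016 + D}{u - 11358} = \frac{-25016 + 36396}{-4444512 - 11358} = \frac{11380}{-4455870} = 11380 \left(- \frac{1}{4455870}\right) = - \frac{1138}{445587}$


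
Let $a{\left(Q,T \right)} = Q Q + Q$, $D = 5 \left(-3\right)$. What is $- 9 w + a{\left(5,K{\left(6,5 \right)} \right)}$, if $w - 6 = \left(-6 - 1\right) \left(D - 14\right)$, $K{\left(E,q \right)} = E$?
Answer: $-1851$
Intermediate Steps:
$D = -15$
$w = 209$ ($w = 6 + \left(-6 - 1\right) \left(-15 - 14\right) = 6 - -203 = 6 + 203 = 209$)
$a{\left(Q,T \right)} = Q + Q^{2}$ ($a{\left(Q,T \right)} = Q^{2} + Q = Q + Q^{2}$)
$- 9 w + a{\left(5,K{\left(6,5 \right)} \right)} = \left(-9\right) 209 + 5 \left(1 + 5\right) = -1881 + 5 \cdot 6 = -1881 + 30 = -1851$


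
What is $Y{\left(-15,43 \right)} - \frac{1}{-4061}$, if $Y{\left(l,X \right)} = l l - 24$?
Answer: $\frac{816262}{4061} \approx 201.0$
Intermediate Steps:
$Y{\left(l,X \right)} = -24 + l^{2}$ ($Y{\left(l,X \right)} = l^{2} - 24 = -24 + l^{2}$)
$Y{\left(-15,43 \right)} - \frac{1}{-4061} = \left(-24 + \left(-15\right)^{2}\right) - \frac{1}{-4061} = \left(-24 + 225\right) - - \frac{1}{4061} = 201 + \frac{1}{4061} = \frac{816262}{4061}$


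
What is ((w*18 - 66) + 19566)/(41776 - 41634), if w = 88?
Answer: 10542/71 ≈ 148.48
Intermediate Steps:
((w*18 - 66) + 19566)/(41776 - 41634) = ((88*18 - 66) + 19566)/(41776 - 41634) = ((1584 - 66) + 19566)/142 = (1518 + 19566)*(1/142) = 21084*(1/142) = 10542/71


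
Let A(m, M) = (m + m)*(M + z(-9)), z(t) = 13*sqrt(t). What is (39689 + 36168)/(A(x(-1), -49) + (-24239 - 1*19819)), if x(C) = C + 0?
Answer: -833668430/483121921 + 2958423*I/966243842 ≈ -1.7256 + 0.0030618*I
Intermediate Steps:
x(C) = C
A(m, M) = 2*m*(M + 39*I) (A(m, M) = (m + m)*(M + 13*sqrt(-9)) = (2*m)*(M + 13*(3*I)) = (2*m)*(M + 39*I) = 2*m*(M + 39*I))
(39689 + 36168)/(A(x(-1), -49) + (-24239 - 1*19819)) = (39689 + 36168)/(2*(-1)*(-49 + 39*I) + (-24239 - 1*19819)) = 75857/((98 - 78*I) + (-24239 - 19819)) = 75857/((98 - 78*I) - 44058) = 75857/(-43960 - 78*I) = 75857*((-43960 + 78*I)/1932487684) = 75857*(-43960 + 78*I)/1932487684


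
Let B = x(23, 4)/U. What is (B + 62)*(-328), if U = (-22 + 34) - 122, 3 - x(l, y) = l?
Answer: -224352/11 ≈ -20396.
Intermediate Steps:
x(l, y) = 3 - l
U = -110 (U = 12 - 122 = -110)
B = 2/11 (B = (3 - 1*23)/(-110) = (3 - 23)*(-1/110) = -20*(-1/110) = 2/11 ≈ 0.18182)
(B + 62)*(-328) = (2/11 + 62)*(-328) = (684/11)*(-328) = -224352/11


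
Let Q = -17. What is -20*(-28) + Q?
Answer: 543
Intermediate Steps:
-20*(-28) + Q = -20*(-28) - 17 = 560 - 17 = 543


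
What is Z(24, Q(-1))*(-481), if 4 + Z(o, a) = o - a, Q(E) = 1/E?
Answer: -10101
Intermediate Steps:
Q(E) = 1/E
Z(o, a) = -4 + o - a (Z(o, a) = -4 + (o - a) = -4 + o - a)
Z(24, Q(-1))*(-481) = (-4 + 24 - 1/(-1))*(-481) = (-4 + 24 - 1*(-1))*(-481) = (-4 + 24 + 1)*(-481) = 21*(-481) = -10101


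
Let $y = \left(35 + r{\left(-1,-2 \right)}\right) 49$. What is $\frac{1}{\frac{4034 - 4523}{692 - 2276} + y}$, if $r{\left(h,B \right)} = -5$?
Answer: $\frac{528}{776323} \approx 0.00068013$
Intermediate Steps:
$y = 1470$ ($y = \left(35 - 5\right) 49 = 30 \cdot 49 = 1470$)
$\frac{1}{\frac{4034 - 4523}{692 - 2276} + y} = \frac{1}{\frac{4034 - 4523}{692 - 2276} + 1470} = \frac{1}{- \frac{489}{-1584} + 1470} = \frac{1}{\left(-489\right) \left(- \frac{1}{1584}\right) + 1470} = \frac{1}{\frac{163}{528} + 1470} = \frac{1}{\frac{776323}{528}} = \frac{528}{776323}$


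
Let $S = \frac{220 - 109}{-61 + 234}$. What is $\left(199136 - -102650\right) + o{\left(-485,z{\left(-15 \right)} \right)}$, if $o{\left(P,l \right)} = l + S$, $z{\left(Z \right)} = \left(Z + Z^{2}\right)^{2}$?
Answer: $\frac{59838389}{173} \approx 3.4589 \cdot 10^{5}$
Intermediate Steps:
$S = \frac{111}{173} \approx 0.64162$
$o{\left(P,l \right)} = \frac{111}{173} + l$ ($o{\left(P,l \right)} = l + \frac{111}{173} = \frac{111}{173} + l$)
$\left(199136 - -102650\right) + o{\left(-485,z{\left(-15 \right)} \right)} = \left(199136 - -102650\right) + \left(\frac{111}{173} + \left(-15\right)^{2} \left(1 - 15\right)^{2}\right) = \left(199136 + 102650\right) + \left(\frac{111}{173} + 225 \left(-14\right)^{2}\right) = 301786 + \left(\frac{111}{173} + 225 \cdot 196\right) = 301786 + \left(\frac{111}{173} + 44100\right) = 301786 + \frac{7629411}{173} = \frac{59838389}{173}$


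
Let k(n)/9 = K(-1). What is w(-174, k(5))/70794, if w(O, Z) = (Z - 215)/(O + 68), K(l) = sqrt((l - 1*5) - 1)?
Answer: 215/7504164 - I*sqrt(7)/833796 ≈ 2.8651e-5 - 3.1731e-6*I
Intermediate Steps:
K(l) = sqrt(-6 + l) (K(l) = sqrt((l - 5) - 1) = sqrt((-5 + l) - 1) = sqrt(-6 + l))
k(n) = 9*I*sqrt(7) (k(n) = 9*sqrt(-6 - 1) = 9*sqrt(-7) = 9*(I*sqrt(7)) = 9*I*sqrt(7))
w(O, Z) = (-215 + Z)/(68 + O)
w(-174, k(5))/70794 = ((-215 + 9*I*sqrt(7))/(68 - 174))/70794 = ((-215 + 9*I*sqrt(7))/(-106))*(1/70794) = -(-215 + 9*I*sqrt(7))/106*(1/70794) = (215/106 - 9*I*sqrt(7)/106)*(1/70794) = 215/7504164 - I*sqrt(7)/833796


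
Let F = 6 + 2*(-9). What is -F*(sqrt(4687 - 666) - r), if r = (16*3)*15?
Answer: -8640 + 12*sqrt(4021) ≈ -7879.1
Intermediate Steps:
r = 720 (r = 48*15 = 720)
F = -12 (F = 6 - 18 = -12)
-F*(sqrt(4687 - 666) - r) = -(-12)*(sqrt(4687 - 666) - 1*720) = -(-12)*(sqrt(4021) - 720) = -(-12)*(-720 + sqrt(4021)) = -(8640 - 12*sqrt(4021)) = -8640 + 12*sqrt(4021)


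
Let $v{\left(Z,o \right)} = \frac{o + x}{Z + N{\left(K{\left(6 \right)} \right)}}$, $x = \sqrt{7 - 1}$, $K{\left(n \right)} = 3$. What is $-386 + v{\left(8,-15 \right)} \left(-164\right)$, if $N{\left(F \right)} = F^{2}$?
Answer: $- \frac{4102}{17} - \frac{164 \sqrt{6}}{17} \approx -264.92$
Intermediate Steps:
$x = \sqrt{6} \approx 2.4495$
$v{\left(Z,o \right)} = \frac{o + \sqrt{6}}{9 + Z}$ ($v{\left(Z,o \right)} = \frac{o + \sqrt{6}}{Z + 3^{2}} = \frac{o + \sqrt{6}}{Z + 9} = \frac{o + \sqrt{6}}{9 + Z}$)
$-386 + v{\left(8,-15 \right)} \left(-164\right) = -386 + \frac{-15 + \sqrt{6}}{9 + 8} \left(-164\right) = -386 + \frac{-15 + \sqrt{6}}{17} \left(-164\right) = -386 + \left(- \frac{15}{17} + \frac{\sqrt{6}}{17}\right) \left(-164\right) = -386 + \left(\frac{2460}{17} - \frac{164 \sqrt{6}}{17}\right) = - \frac{4102}{17} - \frac{164 \sqrt{6}}{17}$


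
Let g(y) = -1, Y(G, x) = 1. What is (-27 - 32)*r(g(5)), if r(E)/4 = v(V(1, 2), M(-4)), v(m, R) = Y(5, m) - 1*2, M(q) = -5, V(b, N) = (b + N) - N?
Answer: 236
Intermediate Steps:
V(b, N) = b (V(b, N) = (N + b) - N = b)
v(m, R) = -1 (v(m, R) = 1 - 1*2 = 1 - 2 = -1)
r(E) = -4 (r(E) = 4*(-1) = -4)
(-27 - 32)*r(g(5)) = (-27 - 32)*(-4) = -59*(-4) = 236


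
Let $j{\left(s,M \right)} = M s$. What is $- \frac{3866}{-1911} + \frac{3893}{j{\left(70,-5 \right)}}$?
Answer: $- \frac{869489}{95550} \approx -9.0998$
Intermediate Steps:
$- \frac{3866}{-1911} + \frac{3893}{j{\left(70,-5 \right)}} = - \frac{3866}{-1911} + \frac{3893}{\left(-5\right) 70} = \left(-3866\right) \left(- \frac{1}{1911}\right) + \frac{3893}{-350} = \frac{3866}{1911} + 3893 \left(- \frac{1}{350}\right) = \frac{3866}{1911} - \frac{3893}{350} = - \frac{869489}{95550}$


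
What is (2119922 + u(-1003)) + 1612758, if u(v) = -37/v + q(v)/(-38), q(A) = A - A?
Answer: 3743878077/1003 ≈ 3.7327e+6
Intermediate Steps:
q(A) = 0
u(v) = -37/v (u(v) = -37/v + 0/(-38) = -37/v + 0*(-1/38) = -37/v + 0 = -37/v)
(2119922 + u(-1003)) + 1612758 = (2119922 - 37/(-1003)) + 1612758 = (2119922 - 37*(-1/1003)) + 1612758 = (2119922 + 37/1003) + 1612758 = 2126281803/1003 + 1612758 = 3743878077/1003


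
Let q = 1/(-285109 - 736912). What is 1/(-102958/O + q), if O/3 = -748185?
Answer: 2293982345655/105222993563 ≈ 21.801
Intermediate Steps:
O = -2244555 (O = 3*(-748185) = -2244555)
q = -1/1022021 (q = 1/(-1022021) = -1/1022021 ≈ -9.7845e-7)
1/(-102958/O + q) = 1/(-102958/(-2244555) - 1/1022021) = 1/(-102958*(-1/2244555) - 1/1022021) = 1/(102958/2244555 - 1/1022021) = 1/(105222993563/2293982345655) = 2293982345655/105222993563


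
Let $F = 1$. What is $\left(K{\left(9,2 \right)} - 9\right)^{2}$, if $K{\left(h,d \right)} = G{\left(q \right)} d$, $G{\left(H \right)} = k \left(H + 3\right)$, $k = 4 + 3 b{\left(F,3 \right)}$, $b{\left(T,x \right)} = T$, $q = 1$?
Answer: $2209$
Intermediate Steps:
$k = 7$ ($k = 4 + 3 \cdot 1 = 4 + 3 = 7$)
$G{\left(H \right)} = 21 + 7 H$ ($G{\left(H \right)} = 7 \left(H + 3\right) = 7 \left(3 + H\right) = 21 + 7 H$)
$K{\left(h,d \right)} = 28 d$ ($K{\left(h,d \right)} = \left(21 + 7 \cdot 1\right) d = \left(21 + 7\right) d = 28 d$)
$\left(K{\left(9,2 \right)} - 9\right)^{2} = \left(28 \cdot 2 - 9\right)^{2} = \left(56 - 9\right)^{2} = 47^{2} = 2209$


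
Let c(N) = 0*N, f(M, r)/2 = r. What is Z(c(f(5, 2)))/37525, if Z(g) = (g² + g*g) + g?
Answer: 0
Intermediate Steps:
f(M, r) = 2*r
c(N) = 0
Z(g) = g + 2*g² (Z(g) = (g² + g²) + g = 2*g² + g = g + 2*g²)
Z(c(f(5, 2)))/37525 = (0*(1 + 2*0))/37525 = (0*(1 + 0))*(1/37525) = (0*1)*(1/37525) = 0*(1/37525) = 0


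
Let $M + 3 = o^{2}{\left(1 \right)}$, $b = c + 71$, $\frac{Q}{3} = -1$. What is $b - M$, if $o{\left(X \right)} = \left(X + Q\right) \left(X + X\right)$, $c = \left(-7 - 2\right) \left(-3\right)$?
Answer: $85$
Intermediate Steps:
$c = 27$ ($c = \left(-9\right) \left(-3\right) = 27$)
$Q = -3$ ($Q = 3 \left(-1\right) = -3$)
$o{\left(X \right)} = 2 X \left(-3 + X\right)$ ($o{\left(X \right)} = \left(X - 3\right) \left(X + X\right) = \left(-3 + X\right) 2 X = 2 X \left(-3 + X\right)$)
$b = 98$ ($b = 27 + 71 = 98$)
$M = 13$ ($M = -3 + \left(2 \cdot 1 \left(-3 + 1\right)\right)^{2} = -3 + \left(2 \cdot 1 \left(-2\right)\right)^{2} = -3 + \left(-4\right)^{2} = -3 + 16 = 13$)
$b - M = 98 - 13 = 85$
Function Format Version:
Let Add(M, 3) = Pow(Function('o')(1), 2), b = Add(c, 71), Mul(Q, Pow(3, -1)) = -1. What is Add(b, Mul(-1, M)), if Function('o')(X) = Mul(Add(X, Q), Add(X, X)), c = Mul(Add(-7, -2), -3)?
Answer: 85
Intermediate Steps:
c = 27 (c = Mul(-9, -3) = 27)
Q = -3 (Q = Mul(3, -1) = -3)
Function('o')(X) = Mul(2, X, Add(-3, X)) (Function('o')(X) = Mul(Add(X, -3), Add(X, X)) = Mul(Add(-3, X), Mul(2, X)) = Mul(2, X, Add(-3, X)))
b = 98 (b = Add(27, 71) = 98)
M = 13 (M = Add(-3, Pow(Mul(2, 1, Add(-3, 1)), 2)) = Add(-3, Pow(Mul(2, 1, -2), 2)) = Add(-3, Pow(-4, 2)) = Add(-3, 16) = 13)
Add(b, Mul(-1, M)) = Add(98, Mul(-1, 13)) = Add(98, -13) = 85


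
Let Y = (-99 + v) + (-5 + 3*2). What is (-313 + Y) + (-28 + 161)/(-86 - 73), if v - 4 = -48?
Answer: -72478/159 ≈ -455.84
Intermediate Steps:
v = -44 (v = 4 - 48 = -44)
Y = -142 (Y = (-99 - 44) + (-5 + 3*2) = -143 + (-5 + 6) = -143 + 1 = -142)
(-313 + Y) + (-28 + 161)/(-86 - 73) = (-313 - 142) + (-28 + 161)/(-86 - 73) = -455 + 133/(-159) = -455 + 133*(-1/159) = -455 - 133/159 = -72478/159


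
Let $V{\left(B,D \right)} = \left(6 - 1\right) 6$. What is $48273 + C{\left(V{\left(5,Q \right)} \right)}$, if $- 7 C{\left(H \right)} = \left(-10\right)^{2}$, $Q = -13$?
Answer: $\frac{337811}{7} \approx 48259.0$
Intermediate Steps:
$V{\left(B,D \right)} = 30$ ($V{\left(B,D \right)} = 5 \cdot 6 = 30$)
$C{\left(H \right)} = - \frac{100}{7}$ ($C{\left(H \right)} = - \frac{\left(-10\right)^{2}}{7} = \left(- \frac{1}{7}\right) 100 = - \frac{100}{7}$)
$48273 + C{\left(V{\left(5,Q \right)} \right)} = 48273 - \frac{100}{7} = \frac{337811}{7}$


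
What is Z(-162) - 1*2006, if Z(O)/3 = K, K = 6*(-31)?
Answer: -2564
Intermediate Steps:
K = -186
Z(O) = -558 (Z(O) = 3*(-186) = -558)
Z(-162) - 1*2006 = -558 - 1*2006 = -558 - 2006 = -2564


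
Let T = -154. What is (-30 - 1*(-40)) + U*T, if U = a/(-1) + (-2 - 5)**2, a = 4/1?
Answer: -6920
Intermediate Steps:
a = 4 (a = 4*1 = 4)
U = 45 (U = 4/(-1) + (-2 - 5)**2 = 4*(-1) + (-7)**2 = -4 + 49 = 45)
(-30 - 1*(-40)) + U*T = (-30 - 1*(-40)) + 45*(-154) = (-30 + 40) - 6930 = 10 - 6930 = -6920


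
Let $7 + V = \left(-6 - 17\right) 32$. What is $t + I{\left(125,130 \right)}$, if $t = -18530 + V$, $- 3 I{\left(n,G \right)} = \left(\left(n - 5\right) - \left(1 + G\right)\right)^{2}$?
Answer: $- \frac{57940}{3} \approx -19313.0$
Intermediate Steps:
$V = -743$ ($V = -7 + \left(-6 - 17\right) 32 = -7 - 736 = -743$)
$I{\left(n,G \right)} = - \frac{\left(-6 + n - G\right)^{2}}{3}$ ($I{\left(n,G \right)} = - \frac{\left(\left(n - 5\right) - \left(1 + G\right)\right)^{2}}{3} = - \frac{\left(\left(-5 + n\right) - \left(1 + G\right)\right)^{2}}{3} = - \frac{\left(-6 + n - G\right)^{2}}{3}$)
$t = -19273$ ($t = -18530 - 743 = -19273$)
$t + I{\left(125,130 \right)} = -19273 - \frac{\left(6 + 130 - 125\right)^{2}}{3} = -19273 - \frac{11^{2}}{3} = -19273 - \frac{121}{3} = - \frac{57940}{3}$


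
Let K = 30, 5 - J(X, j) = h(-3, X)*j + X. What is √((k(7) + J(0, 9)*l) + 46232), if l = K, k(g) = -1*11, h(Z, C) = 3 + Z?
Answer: √46371 ≈ 215.34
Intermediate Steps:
k(g) = -11
J(X, j) = 5 - X (J(X, j) = 5 - ((3 - 3)*j + X) = 5 - (0*j + X) = 5 - (0 + X) = 5 - X)
l = 30
√((k(7) + J(0, 9)*l) + 46232) = √((-11 + (5 - 1*0)*30) + 46232) = √((-11 + (5 + 0)*30) + 46232) = √((-11 + 5*30) + 46232) = √((-11 + 150) + 46232) = √(139 + 46232) = √46371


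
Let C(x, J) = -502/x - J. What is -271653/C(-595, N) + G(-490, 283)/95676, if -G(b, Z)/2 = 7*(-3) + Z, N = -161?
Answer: -1288708379524/767775981 ≈ -1678.5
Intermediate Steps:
C(x, J) = -J - 502/x
G(b, Z) = 42 - 2*Z (G(b, Z) = -2*(7*(-3) + Z) = -2*(-21 + Z) = 42 - 2*Z)
-271653/C(-595, N) + G(-490, 283)/95676 = -271653/(-1*(-161) - 502/(-595)) + (42 - 2*283)/95676 = -271653/(161 - 502*(-1/595)) + (42 - 566)*(1/95676) = -271653/(161 + 502/595) - 524*1/95676 = -271653/96297/595 - 131/23919 = -271653*595/96297 - 131/23919 = -53877845/32099 - 131/23919 = -1288708379524/767775981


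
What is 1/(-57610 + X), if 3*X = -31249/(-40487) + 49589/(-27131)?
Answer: -3295358391/189846756798734 ≈ -1.7358e-5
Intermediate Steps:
X = -1159893224/3295358391 (X = (-31249/(-40487) + 49589/(-27131))/3 = (-31249*(-1/40487) + 49589*(-1/27131))/3 = (31249/40487 - 49589/27131)/3 = (1/3)*(-1159893224/1098452797) = -1159893224/3295358391 ≈ -0.35198)
1/(-57610 + X) = 1/(-57610 - 1159893224/3295358391) = 1/(-189846756798734/3295358391) = -3295358391/189846756798734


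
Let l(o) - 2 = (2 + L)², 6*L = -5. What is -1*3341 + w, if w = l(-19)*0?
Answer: -3341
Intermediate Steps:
L = -⅚ (L = (⅙)*(-5) = -⅚ ≈ -0.83333)
l(o) = 121/36 (l(o) = 2 + (2 - ⅚)² = 2 + (7/6)² = 2 + 49/36 = 121/36)
w = 0 (w = (121/36)*0 = 0)
-1*3341 + w = -1*3341 + 0 = -3341 + 0 = -3341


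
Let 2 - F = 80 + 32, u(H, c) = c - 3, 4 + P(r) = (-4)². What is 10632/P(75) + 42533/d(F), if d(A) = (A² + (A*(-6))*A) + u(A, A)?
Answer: 53660585/60613 ≈ 885.30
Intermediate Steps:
P(r) = 12 (P(r) = -4 + (-4)² = -4 + 16 = 12)
u(H, c) = -3 + c
F = -110 (F = 2 - (80 + 32) = 2 - 1*112 = 2 - 112 = -110)
d(A) = -3 + A - 5*A² (d(A) = (A² + (A*(-6))*A) + (-3 + A) = (A² + (-6*A)*A) + (-3 + A) = (A² - 6*A²) + (-3 + A) = -5*A² + (-3 + A) = -3 + A - 5*A²)
10632/P(75) + 42533/d(F) = 10632/12 + 42533/(-3 - 110 - 5*(-110)²) = 10632*(1/12) + 42533/(-3 - 110 - 5*12100) = 886 + 42533/(-3 - 110 - 60500) = 886 + 42533/(-60613) = 886 + 42533*(-1/60613) = 886 - 42533/60613 = 53660585/60613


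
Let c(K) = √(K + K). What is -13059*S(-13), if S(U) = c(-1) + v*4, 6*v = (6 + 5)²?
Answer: -1053426 - 13059*I*√2 ≈ -1.0534e+6 - 18468.0*I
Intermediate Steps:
c(K) = √2*√K (c(K) = √(2*K) = √2*√K)
v = 121/6 (v = (6 + 5)²/6 = (⅙)*11² = (⅙)*121 = 121/6 ≈ 20.167)
S(U) = 242/3 + I*√2 (S(U) = √2*√(-1) + (121/6)*4 = √2*I + 242/3 = I*√2 + 242/3 = 242/3 + I*√2)
-13059*S(-13) = -13059*(242/3 + I*√2) = -1053426 - 13059*I*√2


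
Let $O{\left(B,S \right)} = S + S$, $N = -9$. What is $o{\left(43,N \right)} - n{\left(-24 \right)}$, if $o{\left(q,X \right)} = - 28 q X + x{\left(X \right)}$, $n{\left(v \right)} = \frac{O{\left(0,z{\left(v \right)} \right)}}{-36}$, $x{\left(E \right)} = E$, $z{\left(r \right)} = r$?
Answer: $\frac{32477}{3} \approx 10826.0$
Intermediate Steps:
$O{\left(B,S \right)} = 2 S$
$n{\left(v \right)} = - \frac{v}{18}$ ($n{\left(v \right)} = \frac{2 v}{-36} = 2 v \left(- \frac{1}{36}\right) = - \frac{v}{18}$)
$o{\left(q,X \right)} = X - 28 X q$ ($o{\left(q,X \right)} = - 28 q X + X = - 28 X q + X = X - 28 X q$)
$o{\left(43,N \right)} - n{\left(-24 \right)} = - 9 \left(1 - 1204\right) - \left(- \frac{1}{18}\right) \left(-24\right) = - 9 \left(1 - 1204\right) - \frac{4}{3} = \left(-9\right) \left(-1203\right) - \frac{4}{3} = 10827 - \frac{4}{3} = \frac{32477}{3}$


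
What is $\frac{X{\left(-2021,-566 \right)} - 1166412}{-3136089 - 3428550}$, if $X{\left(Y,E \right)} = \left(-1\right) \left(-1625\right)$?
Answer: $\frac{1164787}{6564639} \approx 0.17743$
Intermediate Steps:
$X{\left(Y,E \right)} = 1625$
$\frac{X{\left(-2021,-566 \right)} - 1166412}{-3136089 - 3428550} = \frac{1625 - 1166412}{-3136089 - 3428550} = - \frac{1164787}{-6564639} = \left(-1164787\right) \left(- \frac{1}{6564639}\right) = \frac{1164787}{6564639}$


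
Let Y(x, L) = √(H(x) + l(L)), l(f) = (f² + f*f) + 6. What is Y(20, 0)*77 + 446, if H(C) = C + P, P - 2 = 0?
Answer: 446 + 154*√7 ≈ 853.45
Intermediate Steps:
P = 2 (P = 2 + 0 = 2)
H(C) = 2 + C (H(C) = C + 2 = 2 + C)
l(f) = 6 + 2*f² (l(f) = (f² + f²) + 6 = 2*f² + 6 = 6 + 2*f²)
Y(x, L) = √(8 + x + 2*L²) (Y(x, L) = √((2 + x) + (6 + 2*L²)) = √(8 + x + 2*L²))
Y(20, 0)*77 + 446 = √(8 + 20 + 2*0²)*77 + 446 = √(8 + 20 + 2*0)*77 + 446 = √(8 + 20 + 0)*77 + 446 = √28*77 + 446 = (2*√7)*77 + 446 = 154*√7 + 446 = 446 + 154*√7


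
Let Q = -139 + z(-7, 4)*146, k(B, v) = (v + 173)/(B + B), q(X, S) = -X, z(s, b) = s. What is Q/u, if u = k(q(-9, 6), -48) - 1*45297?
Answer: 20898/815221 ≈ 0.025635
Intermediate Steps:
k(B, v) = (173 + v)/(2*B) (k(B, v) = (173 + v)/((2*B)) = (173 + v)*(1/(2*B)) = (173 + v)/(2*B))
Q = -1161 (Q = -139 - 7*146 = -139 - 1022 = -1161)
u = -815221/18 (u = (173 - 48)/(2*((-1*(-9)))) - 1*45297 = (½)*125/9 - 45297 = (½)*(⅑)*125 - 45297 = 125/18 - 45297 = -815221/18 ≈ -45290.)
Q/u = -1161/(-815221/18) = -1161*(-18/815221) = 20898/815221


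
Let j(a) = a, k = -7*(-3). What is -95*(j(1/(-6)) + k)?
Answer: -11875/6 ≈ -1979.2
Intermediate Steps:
k = 21
-95*(j(1/(-6)) + k) = -95*(1/(-6) + 21) = -95*(-1/6 + 21) = -95*125/6 = -11875/6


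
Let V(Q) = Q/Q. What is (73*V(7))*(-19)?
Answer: -1387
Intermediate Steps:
V(Q) = 1
(73*V(7))*(-19) = (73*1)*(-19) = 73*(-19) = -1387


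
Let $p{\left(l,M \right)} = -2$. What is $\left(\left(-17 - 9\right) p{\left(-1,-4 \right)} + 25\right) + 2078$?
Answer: $2155$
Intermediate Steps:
$\left(\left(-17 - 9\right) p{\left(-1,-4 \right)} + 25\right) + 2078 = \left(\left(-17 - 9\right) \left(-2\right) + 25\right) + 2078 = \left(\left(-26\right) \left(-2\right) + 25\right) + 2078 = \left(52 + 25\right) + 2078 = 77 + 2078 = 2155$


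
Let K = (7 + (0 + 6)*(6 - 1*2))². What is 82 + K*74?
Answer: 71196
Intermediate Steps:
K = 961 (K = (7 + 6*(6 - 2))² = (7 + 6*4)² = (7 + 24)² = 31² = 961)
82 + K*74 = 82 + 961*74 = 82 + 71114 = 71196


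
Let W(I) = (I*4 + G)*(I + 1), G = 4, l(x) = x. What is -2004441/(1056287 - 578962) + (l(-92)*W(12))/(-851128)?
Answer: -209543757881/50783084075 ≈ -4.1263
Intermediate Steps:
W(I) = (1 + I)*(4 + 4*I) (W(I) = (I*4 + 4)*(I + 1) = (4*I + 4)*(1 + I) = (4 + 4*I)*(1 + I) = (1 + I)*(4 + 4*I))
-2004441/(1056287 - 578962) + (l(-92)*W(12))/(-851128) = -2004441/(1056287 - 578962) - 92*(4 + 4*12² + 8*12)/(-851128) = -2004441/477325 - 92*(4 + 4*144 + 96)*(-1/851128) = -2004441*1/477325 - 92*(4 + 576 + 96)*(-1/851128) = -2004441/477325 - 92*676*(-1/851128) = -2004441/477325 - 62192*(-1/851128) = -2004441/477325 + 7774/106391 = -209543757881/50783084075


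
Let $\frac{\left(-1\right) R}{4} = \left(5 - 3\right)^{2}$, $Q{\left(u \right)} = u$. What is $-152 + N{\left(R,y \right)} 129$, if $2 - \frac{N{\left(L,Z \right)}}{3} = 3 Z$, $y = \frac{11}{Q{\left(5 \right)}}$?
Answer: $- \frac{9661}{5} \approx -1932.2$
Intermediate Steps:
$y = \frac{11}{5} \approx 2.2$
$R = -16$ ($R = - 4 \left(5 - 3\right)^{2} = - 4 \cdot 2^{2} = \left(-4\right) 4 = -16$)
$N{\left(L,Z \right)} = 6 - 9 Z$ ($N{\left(L,Z \right)} = 6 - 3 \cdot 3 Z = 6 - 9 Z$)
$-152 + N{\left(R,y \right)} 129 = -152 + \left(6 - \frac{99}{5}\right) 129 = -152 - \frac{8901}{5} = - \frac{9661}{5}$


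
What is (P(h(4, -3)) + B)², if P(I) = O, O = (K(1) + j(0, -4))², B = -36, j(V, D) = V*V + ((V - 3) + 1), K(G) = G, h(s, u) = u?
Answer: 1225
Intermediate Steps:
j(V, D) = -2 + V + V² (j(V, D) = V² + ((-3 + V) + 1) = V² + (-2 + V) = -2 + V + V²)
O = 1 (O = (1 + (-2 + 0 + 0²))² = (1 + (-2 + 0 + 0))² = (1 - 2)² = (-1)² = 1)
P(I) = 1
(P(h(4, -3)) + B)² = (1 - 36)² = (-35)² = 1225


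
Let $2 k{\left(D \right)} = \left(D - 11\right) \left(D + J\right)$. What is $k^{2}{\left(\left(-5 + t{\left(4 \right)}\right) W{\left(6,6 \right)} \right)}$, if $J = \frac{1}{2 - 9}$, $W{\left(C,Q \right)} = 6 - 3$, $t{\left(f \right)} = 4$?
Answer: $484$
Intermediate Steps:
$W{\left(C,Q \right)} = 3$ ($W{\left(C,Q \right)} = 6 - 3 = 3$)
$J = - \frac{1}{7}$ ($J = \frac{1}{-7} = - \frac{1}{7} \approx -0.14286$)
$k{\left(D \right)} = \frac{\left(-11 + D\right) \left(- \frac{1}{7} + D\right)}{2}$ ($k{\left(D \right)} = \frac{\left(D - 11\right) \left(D - \frac{1}{7}\right)}{2} = \frac{\left(-11 + D\right) \left(- \frac{1}{7} + D\right)}{2}$)
$k^{2}{\left(\left(-5 + t{\left(4 \right)}\right) W{\left(6,6 \right)} \right)} = \left(\frac{11}{14} + \frac{\left(\left(-5 + 4\right) 3\right)^{2}}{2} - \frac{39 \left(-5 + 4\right) 3}{7}\right)^{2} = \left(\frac{11}{14} + \frac{\left(\left(-1\right) 3\right)^{2}}{2} - \frac{39 \left(\left(-1\right) 3\right)}{7}\right)^{2} = \left(\frac{11}{14} + \frac{\left(-3\right)^{2}}{2} - - \frac{117}{7}\right)^{2} = \left(\frac{11}{14} + \frac{1}{2} \cdot 9 + \frac{117}{7}\right)^{2} = \left(\frac{11}{14} + \frac{9}{2} + \frac{117}{7}\right)^{2} = 22^{2} = 484$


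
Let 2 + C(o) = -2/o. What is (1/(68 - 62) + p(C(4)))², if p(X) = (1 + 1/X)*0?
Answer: 1/36 ≈ 0.027778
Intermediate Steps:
C(o) = -2 - 2/o
p(X) = 0 (p(X) = (1 + 1/X)*0 = 0)
(1/(68 - 62) + p(C(4)))² = (1/(68 - 62) + 0)² = (1/6 + 0)² = (⅙ + 0)² = (⅙)² = 1/36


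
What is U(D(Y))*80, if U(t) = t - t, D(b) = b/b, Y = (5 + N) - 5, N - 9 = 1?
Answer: 0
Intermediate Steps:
N = 10 (N = 9 + 1 = 10)
Y = 10 (Y = (5 + 10) - 5 = 15 - 5 = 10)
D(b) = 1
U(t) = 0
U(D(Y))*80 = 0*80 = 0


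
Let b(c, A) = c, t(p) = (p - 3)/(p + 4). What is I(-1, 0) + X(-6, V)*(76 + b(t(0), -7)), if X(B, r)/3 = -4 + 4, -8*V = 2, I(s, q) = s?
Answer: -1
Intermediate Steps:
t(p) = (-3 + p)/(4 + p)
V = -¼ (V = -⅛*2 = -¼ ≈ -0.25000)
X(B, r) = 0 (X(B, r) = 3*(-4 + 4) = 3*0 = 0)
I(-1, 0) + X(-6, V)*(76 + b(t(0), -7)) = -1 + 0*(76 + (-3 + 0)/(4 + 0)) = -1 + 0*(76 - 3/4) = -1 + 0*(76 + (¼)*(-3)) = -1 + 0*(76 - ¾) = -1 + 0*(301/4) = -1 + 0 = -1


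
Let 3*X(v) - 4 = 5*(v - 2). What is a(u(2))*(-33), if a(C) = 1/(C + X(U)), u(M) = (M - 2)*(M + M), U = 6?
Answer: -33/8 ≈ -4.1250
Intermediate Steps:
X(v) = -2 + 5*v/3 (X(v) = 4/3 + (5*(v - 2))/3 = 4/3 + (5*(-2 + v))/3 = 4/3 + (-10 + 5*v)/3 = 4/3 + (-10/3 + 5*v/3) = -2 + 5*v/3)
u(M) = 2*M*(-2 + M) (u(M) = (-2 + M)*(2*M) = 2*M*(-2 + M))
a(C) = 1/(8 + C) (a(C) = 1/(C + (-2 + (5/3)*6)) = 1/(C + (-2 + 10)) = 1/(C + 8) = 1/(8 + C))
a(u(2))*(-33) = -33/(8 + 2*2*(-2 + 2)) = -33/(8 + 2*2*0) = -33/(8 + 0) = -33/8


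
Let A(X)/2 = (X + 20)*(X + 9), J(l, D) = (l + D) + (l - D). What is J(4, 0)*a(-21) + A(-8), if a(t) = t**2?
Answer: 3552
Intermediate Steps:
J(l, D) = 2*l (J(l, D) = (D + l) + (l - D) = 2*l)
A(X) = 2*(9 + X)*(20 + X) (A(X) = 2*((X + 20)*(X + 9)) = 2*((20 + X)*(9 + X)) = 2*((9 + X)*(20 + X)) = 2*(9 + X)*(20 + X))
J(4, 0)*a(-21) + A(-8) = (2*4)*(-21)**2 + (360 + 2*(-8)**2 + 58*(-8)) = 8*441 + (360 + 2*64 - 464) = 3528 + (360 + 128 - 464) = 3528 + 24 = 3552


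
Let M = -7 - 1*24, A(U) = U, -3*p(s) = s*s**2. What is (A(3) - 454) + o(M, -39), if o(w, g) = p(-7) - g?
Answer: -893/3 ≈ -297.67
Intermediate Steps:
p(s) = -s**3/3 (p(s) = -s*s**2/3 = -s**3/3)
M = -31 (M = -7 - 24 = -31)
o(w, g) = 343/3 - g (o(w, g) = -1/3*(-7)**3 - g = -1/3*(-343) - g = 343/3 - g)
(A(3) - 454) + o(M, -39) = (3 - 454) + (343/3 - 1*(-39)) = -451 + (343/3 + 39) = -451 + 460/3 = -893/3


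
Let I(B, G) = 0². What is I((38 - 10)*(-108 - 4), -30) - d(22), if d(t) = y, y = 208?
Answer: -208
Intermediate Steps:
I(B, G) = 0
d(t) = 208
I((38 - 10)*(-108 - 4), -30) - d(22) = 0 - 1*208 = 0 - 208 = -208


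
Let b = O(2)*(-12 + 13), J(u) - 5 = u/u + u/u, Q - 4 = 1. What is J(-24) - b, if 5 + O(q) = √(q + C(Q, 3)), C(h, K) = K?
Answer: 12 - √5 ≈ 9.7639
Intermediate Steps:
Q = 5 (Q = 4 + 1 = 5)
J(u) = 7 (J(u) = 5 + (u/u + u/u) = 5 + (1 + 1) = 5 + 2 = 7)
O(q) = -5 + √(3 + q) (O(q) = -5 + √(q + 3) = -5 + √(3 + q))
b = -5 + √5 (b = (-5 + √(3 + 2))*(-12 + 13) = (-5 + √5)*1 = -5 + √5 ≈ -2.7639)
J(-24) - b = 7 - (-5 + √5) = 7 + (5 - √5) = 12 - √5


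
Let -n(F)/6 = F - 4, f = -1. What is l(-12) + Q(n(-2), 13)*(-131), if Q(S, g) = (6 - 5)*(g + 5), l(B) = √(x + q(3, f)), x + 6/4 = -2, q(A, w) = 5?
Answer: -2358 + √6/2 ≈ -2356.8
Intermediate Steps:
x = -7/2 (x = -3/2 - 2 = -7/2 ≈ -3.5000)
n(F) = 24 - 6*F (n(F) = -6*(F - 4) = -6*(-4 + F) = 24 - 6*F)
l(B) = √6/2 (l(B) = √(-7/2 + 5) = √(3/2) = √6/2)
Q(S, g) = 5 + g (Q(S, g) = 1*(5 + g) = 5 + g)
l(-12) + Q(n(-2), 13)*(-131) = √6/2 + (5 + 13)*(-131) = √6/2 + 18*(-131) = √6/2 - 2358 = -2358 + √6/2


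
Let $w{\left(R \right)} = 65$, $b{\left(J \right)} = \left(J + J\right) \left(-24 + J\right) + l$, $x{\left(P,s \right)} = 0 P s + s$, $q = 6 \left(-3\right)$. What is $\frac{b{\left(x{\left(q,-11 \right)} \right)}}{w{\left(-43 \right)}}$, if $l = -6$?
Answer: $\frac{764}{65} \approx 11.754$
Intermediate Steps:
$q = -18$
$x{\left(P,s \right)} = s$ ($x{\left(P,s \right)} = 0 s + s = 0 + s = s$)
$b{\left(J \right)} = -6 + 2 J \left(-24 + J\right)$ ($b{\left(J \right)} = \left(J + J\right) \left(-24 + J\right) - 6 = 2 J \left(-24 + J\right) - 6 = -6 + 2 J \left(-24 + J\right)$)
$\frac{b{\left(x{\left(q,-11 \right)} \right)}}{w{\left(-43 \right)}} = \frac{-6 - -528 + 2 \left(-11\right)^{2}}{65} = \left(-6 + 528 + 2 \cdot 121\right) \frac{1}{65} = \left(-6 + 528 + 242\right) \frac{1}{65} = 764 \cdot \frac{1}{65} = \frac{764}{65}$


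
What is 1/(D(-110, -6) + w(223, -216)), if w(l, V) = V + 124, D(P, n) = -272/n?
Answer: -3/140 ≈ -0.021429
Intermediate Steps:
w(l, V) = 124 + V
1/(D(-110, -6) + w(223, -216)) = 1/(-272/(-6) + (124 - 216)) = 1/(-272*(-⅙) - 92) = 1/(136/3 - 92) = 1/(-140/3) = -3/140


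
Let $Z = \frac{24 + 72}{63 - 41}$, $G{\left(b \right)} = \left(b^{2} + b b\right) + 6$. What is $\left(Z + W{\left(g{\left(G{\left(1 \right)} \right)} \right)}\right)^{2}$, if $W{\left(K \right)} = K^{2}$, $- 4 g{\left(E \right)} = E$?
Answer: $\frac{8464}{121} \approx 69.95$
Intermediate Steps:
$G{\left(b \right)} = 6 + 2 b^{2}$ ($G{\left(b \right)} = \left(b^{2} + b^{2}\right) + 6 = 2 b^{2} + 6 = 6 + 2 b^{2}$)
$g{\left(E \right)} = - \frac{E}{4}$
$Z = \frac{48}{11}$ ($Z = \frac{96}{22} = 96 \cdot \frac{1}{22} = \frac{48}{11} \approx 4.3636$)
$\left(Z + W{\left(g{\left(G{\left(1 \right)} \right)} \right)}\right)^{2} = \left(\frac{48}{11} + \left(- \frac{6 + 2 \cdot 1^{2}}{4}\right)^{2}\right)^{2} = \left(\frac{48}{11} + \left(- \frac{6 + 2 \cdot 1}{4}\right)^{2}\right)^{2} = \left(\frac{48}{11} + \left(- \frac{6 + 2}{4}\right)^{2}\right)^{2} = \left(\frac{48}{11} + \left(\left(- \frac{1}{4}\right) 8\right)^{2}\right)^{2} = \left(\frac{48}{11} + \left(-2\right)^{2}\right)^{2} = \left(\frac{48}{11} + 4\right)^{2} = \left(\frac{92}{11}\right)^{2} = \frac{8464}{121}$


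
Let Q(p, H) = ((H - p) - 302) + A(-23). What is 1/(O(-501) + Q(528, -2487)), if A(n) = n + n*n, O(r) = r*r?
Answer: 1/248190 ≈ 4.0292e-6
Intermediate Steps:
O(r) = r²
A(n) = n + n²
Q(p, H) = 204 + H - p (Q(p, H) = ((H - p) - 302) - 23*(1 - 23) = (-302 + H - p) - 23*(-22) = (-302 + H - p) + 506 = 204 + H - p)
1/(O(-501) + Q(528, -2487)) = 1/((-501)² + (204 - 2487 - 1*528)) = 1/(251001 + (204 - 2487 - 528)) = 1/(251001 - 2811) = 1/248190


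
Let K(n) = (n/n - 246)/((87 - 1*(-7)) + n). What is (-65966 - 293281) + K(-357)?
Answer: -94481716/263 ≈ -3.5925e+5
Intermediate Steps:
K(n) = -245/(94 + n) (K(n) = (1 - 246)/((87 + 7) + n) = -245/(94 + n))
(-65966 - 293281) + K(-357) = (-65966 - 293281) - 245/(94 - 357) = -359247 - 245/(-263) = -359247 - 245*(-1/263) = -359247 + 245/263 = -94481716/263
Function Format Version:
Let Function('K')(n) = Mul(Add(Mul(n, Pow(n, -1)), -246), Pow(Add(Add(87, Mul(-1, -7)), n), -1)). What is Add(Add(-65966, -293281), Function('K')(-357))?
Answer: Rational(-94481716, 263) ≈ -3.5925e+5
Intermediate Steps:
Function('K')(n) = Mul(-245, Pow(Add(94, n), -1)) (Function('K')(n) = Mul(Add(1, -246), Pow(Add(Add(87, 7), n), -1)) = Mul(-245, Pow(Add(94, n), -1)))
Add(Add(-65966, -293281), Function('K')(-357)) = Add(Add(-65966, -293281), Mul(-245, Pow(Add(94, -357), -1))) = Add(-359247, Mul(-245, Pow(-263, -1))) = Add(-359247, Mul(-245, Rational(-1, 263))) = Add(-359247, Rational(245, 263)) = Rational(-94481716, 263)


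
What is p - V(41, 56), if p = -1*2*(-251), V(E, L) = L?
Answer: 446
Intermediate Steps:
p = 502 (p = -2*(-251) = 502)
p - V(41, 56) = 502 - 1*56 = 502 - 56 = 446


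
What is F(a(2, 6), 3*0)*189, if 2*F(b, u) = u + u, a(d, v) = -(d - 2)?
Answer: 0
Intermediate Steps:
a(d, v) = 2 - d (a(d, v) = -(-2 + d) = 2 - d)
F(b, u) = u (F(b, u) = (u + u)/2 = (2*u)/2 = u)
F(a(2, 6), 3*0)*189 = (3*0)*189 = 0*189 = 0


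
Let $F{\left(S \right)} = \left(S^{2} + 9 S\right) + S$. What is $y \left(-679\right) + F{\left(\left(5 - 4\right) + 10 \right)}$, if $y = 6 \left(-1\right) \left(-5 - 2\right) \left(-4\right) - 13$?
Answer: $123130$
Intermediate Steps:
$F{\left(S \right)} = S^{2} + 10 S$
$y = -181$ ($y = - 6 \left(\left(-7\right) \left(-4\right)\right) - 13 = \left(-6\right) 28 - 13 = -168 - 13 = -181$)
$y \left(-679\right) + F{\left(\left(5 - 4\right) + 10 \right)} = \left(-181\right) \left(-679\right) + \left(\left(5 - 4\right) + 10\right) \left(10 + \left(\left(5 - 4\right) + 10\right)\right) = 122899 + \left(1 + 10\right) \left(10 + \left(1 + 10\right)\right) = 122899 + 11 \left(10 + 11\right) = 122899 + 11 \cdot 21 = 122899 + 231 = 123130$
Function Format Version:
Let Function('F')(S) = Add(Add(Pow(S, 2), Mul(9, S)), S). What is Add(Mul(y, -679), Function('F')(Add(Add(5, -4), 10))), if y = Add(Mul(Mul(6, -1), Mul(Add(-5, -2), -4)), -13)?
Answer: 123130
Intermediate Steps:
Function('F')(S) = Add(Pow(S, 2), Mul(10, S))
y = -181 (y = Add(Mul(-6, Mul(-7, -4)), -13) = Add(Mul(-6, 28), -13) = Add(-168, -13) = -181)
Add(Mul(y, -679), Function('F')(Add(Add(5, -4), 10))) = Add(Mul(-181, -679), Mul(Add(Add(5, -4), 10), Add(10, Add(Add(5, -4), 10)))) = Add(122899, Mul(Add(1, 10), Add(10, Add(1, 10)))) = Add(122899, Mul(11, Add(10, 11))) = Add(122899, Mul(11, 21)) = Add(122899, 231) = 123130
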